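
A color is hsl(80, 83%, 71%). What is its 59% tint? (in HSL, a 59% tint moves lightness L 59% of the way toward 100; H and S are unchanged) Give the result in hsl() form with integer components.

hsl(80, 83%, 88%)

L moves 59% from 71 toward 100: 71 + 17.11 = 88.11 → 88.
H and S are unchanged.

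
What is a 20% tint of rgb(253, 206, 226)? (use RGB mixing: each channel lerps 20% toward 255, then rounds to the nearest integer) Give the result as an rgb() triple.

Per channel, c → c + 0.2(255 − c):
  R: 253 + 0.2×(255−253) = 253 + 0.4 = 253.4 → 253
  G: 206 + 0.2×(255−206) = 206 + 9.8 = 215.8 → 216
  B: 226 + 0.2×(255−226) = 226 + 5.8 = 231.8 → 232

rgb(253, 216, 232)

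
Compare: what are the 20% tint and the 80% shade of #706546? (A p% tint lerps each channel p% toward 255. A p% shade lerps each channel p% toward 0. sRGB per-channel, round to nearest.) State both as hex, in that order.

#706546 is rgb(112, 101, 70).
20% tint:
  R: 112 + 0.2×(255−112) = 112 + 28.6 = 140.6 → 141
  G: 101 + 0.2×(255−101) = 101 + 30.8 = 131.8 → 132
  B: 70 + 0.2×(255−70) = 70 + 37 = 107 → 107
  → #8D846B
80% shade:
  R: 112 + 0.8×(0−112) = 112 − 89.6 = 22.4 → 22
  G: 101 − 80.8 = 20.2 → 20
  B: 70 + 0.8×(0−70) = 70 − 56 = 14 → 14
  → #16140E

#8D846B, #16140E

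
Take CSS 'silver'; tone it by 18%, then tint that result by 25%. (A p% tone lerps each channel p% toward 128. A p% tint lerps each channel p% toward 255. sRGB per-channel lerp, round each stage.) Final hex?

#C7C7C7

CSS silver is rgb(192, 192, 192).
Lerp each channel 18% toward 128:
  R: 192 − 11.52 = 180.48 → 180
  G: 192 + 0.18×(128−192) = 192 − 11.52 = 180.48 → 180
  B: 192 + 0.18×(128−192) = 192 − 11.52 = 180.48 → 180
After the tone: rgb(180, 180, 180) = #B4B4B4.
Per channel, c → c + 0.25(255 − c):
  R: 180 + 18.75 = 198.75 → 199
  G: 180 + 0.25×(255−180) = 180 + 18.75 = 198.75 → 199
  B: 180 + 0.25×(255−180) = 180 + 18.75 = 198.75 → 199
rgb(199, 199, 199) = #C7C7C7.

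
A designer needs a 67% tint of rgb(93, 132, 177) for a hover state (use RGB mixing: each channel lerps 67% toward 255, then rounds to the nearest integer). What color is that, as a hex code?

#CAD6E5

A 67% tint moves each channel 67% toward 255:
  R: 93 + 108.54 = 201.54 → 202
  G: 132 + 82.41 = 214.41 → 214
  B: 177 + 52.26 = 229.26 → 229
rgb(202, 214, 229) = #CAD6E5.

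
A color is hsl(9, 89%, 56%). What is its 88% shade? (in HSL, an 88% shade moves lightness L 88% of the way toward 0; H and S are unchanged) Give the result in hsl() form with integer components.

L moves 88% from 56 toward 0: 56 − 49.28 = 6.72 → 7.
H and S are unchanged.

hsl(9, 89%, 7%)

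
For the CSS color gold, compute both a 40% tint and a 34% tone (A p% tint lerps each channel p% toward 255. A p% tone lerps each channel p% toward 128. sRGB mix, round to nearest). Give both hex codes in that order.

CSS gold is rgb(255, 215, 0).
40% tint:
  R: 255 + 0 = 255 → 255
  G: 215 + 0.4×(255−215) = 215 + 16 = 231 → 231
  B: 0 + 102 = 102 → 102
  → #ffe766
34% tone:
  R: 255 + 0.34×(128−255) = 255 − 43.18 = 211.82 → 212
  G: 215 − 29.58 = 185.42 → 185
  B: 0 + 0.34×(128−0) = 0 + 43.52 = 43.52 → 44
  → #d4b92c

#ffe766, #d4b92c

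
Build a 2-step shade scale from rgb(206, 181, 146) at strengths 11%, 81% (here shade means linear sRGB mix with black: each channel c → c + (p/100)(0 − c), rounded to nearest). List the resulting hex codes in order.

#b7a182, #27221c

11%: (206 − 22.66 = 183.34→183, 181 − 19.91 = 161.09→161, 146 − 16.06 = 129.94→130) → #b7a182
81%: (206 − 166.86 = 39.14→39, 181 − 146.61 = 34.39→34, 146 − 118.26 = 27.74→28) → #27221c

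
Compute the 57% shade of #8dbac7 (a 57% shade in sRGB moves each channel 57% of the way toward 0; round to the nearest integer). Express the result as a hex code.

#8dbac7 is rgb(141, 186, 199).
A 57% shade moves each channel 57% toward 0:
  R: 141 + 0.57×(0−141) = 141 − 80.37 = 60.63 → 61
  G: 186 − 106.02 = 79.98 → 80
  B: 199 + 0.57×(0−199) = 199 − 113.43 = 85.57 → 86
rgb(61, 80, 86) = #3d5056.

#3d5056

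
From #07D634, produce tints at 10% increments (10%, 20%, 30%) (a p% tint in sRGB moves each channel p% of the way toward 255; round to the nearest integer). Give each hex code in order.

#07D634 is rgb(7, 214, 52).
10%: (7 + 24.8 = 31.8→32, 214 + 4.1 = 218.1→218, 52 + 20.3 = 72.3→72) → #20DA48
20%: (7 + 49.6 = 56.6→57, 214 + 8.2 = 222.2→222, 52 + 40.6 = 92.6→93) → #39DE5D
30%: (7 + 74.4 = 81.4→81, 214 + 12.3 = 226.3→226, 52 + 60.9 = 112.9→113) → #51E271

#20DA48, #39DE5D, #51E271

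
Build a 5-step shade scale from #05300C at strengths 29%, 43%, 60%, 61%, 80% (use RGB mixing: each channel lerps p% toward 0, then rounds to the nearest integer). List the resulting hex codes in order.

#042209, #031B07, #021305, #021305, #010A02

#05300C is rgb(5, 48, 12).
29%: (5 − 1.45 = 3.55→4, 48 − 13.92 = 34.08→34, 12 − 3.48 = 8.52→9) → #042209
43%: (5 − 2.15 = 2.85→3, 48 − 20.64 = 27.36→27, 12 − 5.16 = 6.84→7) → #031B07
60%: (5 − 3 = 2→2, 48 − 28.8 = 19.2→19, 12 − 7.2 = 4.8→5) → #021305
61%: (5 − 3.05 = 1.95→2, 48 − 29.28 = 18.72→19, 12 − 7.32 = 4.68→5) → #021305
80%: (5 − 4 = 1→1, 48 − 38.4 = 9.6→10, 12 − 9.6 = 2.4→2) → #010A02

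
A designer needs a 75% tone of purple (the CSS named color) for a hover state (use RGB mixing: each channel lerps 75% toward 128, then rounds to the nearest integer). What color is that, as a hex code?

#806080

CSS purple is rgb(128, 0, 128).
Per channel, c → c + 0.75(128 − c):
  R: 128 + 0.75×(128−128) = 128 + 0 = 128 → 128
  G: 0 + 96 = 96 → 96
  B: 128 + 0 = 128 → 128
rgb(128, 96, 128) = #806080.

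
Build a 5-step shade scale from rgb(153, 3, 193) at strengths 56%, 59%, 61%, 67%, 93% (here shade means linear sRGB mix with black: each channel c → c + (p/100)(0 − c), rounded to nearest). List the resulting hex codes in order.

#430155, #3f014f, #3c014b, #320140, #0b000e

56%: (153 − 85.68 = 67.32→67, 3 − 1.68 = 1.32→1, 193 − 108.08 = 84.92→85) → #430155
59%: (153 − 90.27 = 62.73→63, 3 − 1.77 = 1.23→1, 193 − 113.87 = 79.13→79) → #3f014f
61%: (153 − 93.33 = 59.67→60, 3 − 1.83 = 1.17→1, 193 − 117.73 = 75.27→75) → #3c014b
67%: (153 − 102.51 = 50.49→50, 3 − 2.01 = 0.99→1, 193 − 129.31 = 63.69→64) → #320140
93%: (153 − 142.29 = 10.71→11, 3 − 2.79 = 0.21→0, 193 − 179.49 = 13.51→14) → #0b000e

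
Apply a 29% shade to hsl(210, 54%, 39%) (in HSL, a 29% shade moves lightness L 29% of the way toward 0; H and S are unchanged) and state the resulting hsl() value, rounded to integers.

L moves 29% from 39 toward 0: 39 − 11.31 = 27.69 → 28.
H and S are unchanged.

hsl(210, 54%, 28%)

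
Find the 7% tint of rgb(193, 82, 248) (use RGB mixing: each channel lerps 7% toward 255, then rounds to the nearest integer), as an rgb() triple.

Per channel, c → c + 0.07(255 − c):
  R: 193 + 0.07×(255−193) = 193 + 4.34 = 197.34 → 197
  G: 82 + 0.07×(255−82) = 82 + 12.11 = 94.11 → 94
  B: 248 + 0.07×(255−248) = 248 + 0.49 = 248.49 → 248

rgb(197, 94, 248)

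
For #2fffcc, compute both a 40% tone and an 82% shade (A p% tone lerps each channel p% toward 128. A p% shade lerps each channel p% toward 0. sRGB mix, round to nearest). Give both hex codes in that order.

#2fffcc is rgb(47, 255, 204).
40% tone:
  R: 47 + 0.4×(128−47) = 47 + 32.4 = 79.4 → 79
  G: 255 − 50.8 = 204.2 → 204
  B: 204 + 0.4×(128−204) = 204 − 30.4 = 173.6 → 174
  → #4fccae
82% shade:
  R: 47 − 38.54 = 8.46 → 8
  G: 255 + 0.82×(0−255) = 255 − 209.1 = 45.9 → 46
  B: 204 + 0.82×(0−204) = 204 − 167.28 = 36.72 → 37
  → #082e25

#4fccae, #082e25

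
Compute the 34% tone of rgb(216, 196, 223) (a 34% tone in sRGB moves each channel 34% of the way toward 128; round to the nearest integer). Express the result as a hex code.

#baadbf

A 34% tone moves each channel 34% toward 128:
  R: 216 + 0.34×(128−216) = 216 − 29.92 = 186.08 → 186
  G: 196 + 0.34×(128−196) = 196 − 23.12 = 172.88 → 173
  B: 223 + 0.34×(128−223) = 223 − 32.3 = 190.7 → 191
rgb(186, 173, 191) = #baadbf.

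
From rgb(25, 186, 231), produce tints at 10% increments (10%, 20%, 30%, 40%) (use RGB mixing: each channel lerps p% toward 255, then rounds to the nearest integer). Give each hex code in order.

10%: (25 + 23 = 48→48, 186 + 6.9 = 192.9→193, 231 + 2.4 = 233.4→233) → #30C1E9
20%: (25 + 46 = 71→71, 186 + 13.8 = 199.8→200, 231 + 4.8 = 235.8→236) → #47C8EC
30%: (25 + 69 = 94→94, 186 + 20.7 = 206.7→207, 231 + 7.2 = 238.2→238) → #5ECFEE
40%: (25 + 92 = 117→117, 186 + 27.6 = 213.6→214, 231 + 9.6 = 240.6→241) → #75D6F1

#30C1E9, #47C8EC, #5ECFEE, #75D6F1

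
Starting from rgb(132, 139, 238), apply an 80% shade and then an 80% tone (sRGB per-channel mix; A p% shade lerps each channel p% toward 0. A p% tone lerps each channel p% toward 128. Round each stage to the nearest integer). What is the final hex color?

#6C6C70

Lerp each channel 80% toward 0:
  R: 132 + 0.8×(0−132) = 132 − 105.6 = 26.4 → 26
  G: 139 + 0.8×(0−139) = 139 − 111.2 = 27.8 → 28
  B: 238 − 190.4 = 47.6 → 48
After the shade: rgb(26, 28, 48) = #1A1C30.
Lerp each channel 80% toward 128:
  R: 26 + 0.8×(128−26) = 26 + 81.6 = 107.6 → 108
  G: 28 + 0.8×(128−28) = 28 + 80 = 108 → 108
  B: 48 + 64 = 112 → 112
rgb(108, 108, 112) = #6C6C70.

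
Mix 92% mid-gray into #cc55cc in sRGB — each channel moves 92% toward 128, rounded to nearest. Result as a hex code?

#867d86

#cc55cc is rgb(204, 85, 204).
Per channel, c → c + 0.92(128 − c):
  R: 204 + 0.92×(128−204) = 204 − 69.92 = 134.08 → 134
  G: 85 + 39.56 = 124.56 → 125
  B: 204 + 0.92×(128−204) = 204 − 69.92 = 134.08 → 134
rgb(134, 125, 134) = #867d86.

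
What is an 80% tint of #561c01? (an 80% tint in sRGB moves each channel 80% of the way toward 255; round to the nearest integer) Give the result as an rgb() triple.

rgb(221, 210, 204)

#561c01 is rgb(86, 28, 1).
Lerp each channel 80% toward 255:
  R: 86 + 0.8×(255−86) = 86 + 135.2 = 221.2 → 221
  G: 28 + 0.8×(255−28) = 28 + 181.6 = 209.6 → 210
  B: 1 + 203.2 = 204.2 → 204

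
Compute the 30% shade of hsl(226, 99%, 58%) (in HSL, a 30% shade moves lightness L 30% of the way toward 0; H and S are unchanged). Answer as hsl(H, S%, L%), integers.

hsl(226, 99%, 41%)

L moves 30% from 58 toward 0: 58 − 17.4 = 40.6 → 41.
H and S are unchanged.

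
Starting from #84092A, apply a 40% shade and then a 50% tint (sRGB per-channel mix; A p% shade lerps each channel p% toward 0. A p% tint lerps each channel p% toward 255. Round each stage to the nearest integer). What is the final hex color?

#84092A is rgb(132, 9, 42).
Per channel, c → c + 0.4(0 − c):
  R: 132 + 0.4×(0−132) = 132 − 52.8 = 79.2 → 79
  G: 9 + 0.4×(0−9) = 9 − 3.6 = 5.4 → 5
  B: 42 − 16.8 = 25.2 → 25
After the shade: rgb(79, 5, 25) = #4F0519.
A 50% tint moves each channel 50% toward 255:
  R: 79 + 0.5×(255−79) = 79 + 88 = 167 → 167
  G: 5 + 125 = 130 → 130
  B: 25 + 0.5×(255−25) = 25 + 115 = 140 → 140
rgb(167, 130, 140) = #A7828C.

#A7828C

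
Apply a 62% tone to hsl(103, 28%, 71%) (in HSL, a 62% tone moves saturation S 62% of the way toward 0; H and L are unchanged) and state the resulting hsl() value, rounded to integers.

hsl(103, 11%, 71%)

S moves 62% from 28 toward 0: 28 − 17.36 = 10.64 → 11.
H and L are unchanged.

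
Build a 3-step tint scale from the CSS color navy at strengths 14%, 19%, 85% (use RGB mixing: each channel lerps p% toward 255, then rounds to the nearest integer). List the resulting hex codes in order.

CSS navy is rgb(0, 0, 128).
14%: (0 + 35.7 = 35.7→36, 0 + 35.7 = 35.7→36, 128 + 17.78 = 145.78→146) → #242492
19%: (0 + 48.45 = 48.45→48, 0 + 48.45 = 48.45→48, 128 + 24.13 = 152.13→152) → #303098
85%: (0 + 216.75 = 216.75→217, 0 + 216.75 = 216.75→217, 128 + 107.95 = 235.95→236) → #d9d9ec

#242492, #303098, #d9d9ec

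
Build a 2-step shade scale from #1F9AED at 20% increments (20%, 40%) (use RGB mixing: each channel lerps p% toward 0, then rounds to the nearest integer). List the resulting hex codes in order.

#197BBE, #135C8E

#1F9AED is rgb(31, 154, 237).
20%: (31 − 6.2 = 24.8→25, 154 − 30.8 = 123.2→123, 237 − 47.4 = 189.6→190) → #197BBE
40%: (31 − 12.4 = 18.6→19, 154 − 61.6 = 92.4→92, 237 − 94.8 = 142.2→142) → #135C8E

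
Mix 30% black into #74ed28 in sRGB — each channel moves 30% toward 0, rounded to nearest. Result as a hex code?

#51a61c

#74ed28 is rgb(116, 237, 40).
Per channel, c → c + 0.3(0 − c):
  R: 116 + 0.3×(0−116) = 116 − 34.8 = 81.2 → 81
  G: 237 − 71.1 = 165.9 → 166
  B: 40 + 0.3×(0−40) = 40 − 12 = 28 → 28
rgb(81, 166, 28) = #51a61c.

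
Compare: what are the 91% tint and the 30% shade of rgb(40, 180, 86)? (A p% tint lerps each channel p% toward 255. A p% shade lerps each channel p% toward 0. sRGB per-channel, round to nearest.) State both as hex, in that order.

91% tint:
  R: 40 + 0.91×(255−40) = 40 + 195.65 = 235.65 → 236
  G: 180 + 68.25 = 248.25 → 248
  B: 86 + 0.91×(255−86) = 86 + 153.79 = 239.79 → 240
  → #ecf8f0
30% shade:
  R: 40 + 0.3×(0−40) = 40 − 12 = 28 → 28
  G: 180 + 0.3×(0−180) = 180 − 54 = 126 → 126
  B: 86 + 0.3×(0−86) = 86 − 25.8 = 60.2 → 60
  → #1c7e3c

#ecf8f0, #1c7e3c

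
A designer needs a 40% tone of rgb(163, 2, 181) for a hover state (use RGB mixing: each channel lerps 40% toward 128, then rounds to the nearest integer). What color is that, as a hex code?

#9534A0

Lerp each channel 40% toward 128:
  R: 163 − 14 = 149 → 149
  G: 2 + 50.4 = 52.4 → 52
  B: 181 + 0.4×(128−181) = 181 − 21.2 = 159.8 → 160
rgb(149, 52, 160) = #9534A0.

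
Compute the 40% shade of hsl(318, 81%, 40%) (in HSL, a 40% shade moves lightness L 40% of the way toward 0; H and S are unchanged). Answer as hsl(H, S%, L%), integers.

hsl(318, 81%, 24%)

L moves 40% from 40 toward 0: 40 − 16 = 24 → 24.
H and S are unchanged.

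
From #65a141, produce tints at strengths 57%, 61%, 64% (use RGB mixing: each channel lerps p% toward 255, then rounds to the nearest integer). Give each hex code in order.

#65a141 is rgb(101, 161, 65).
57%: (101 + 87.78 = 188.78→189, 161 + 53.58 = 214.58→215, 65 + 108.3 = 173.3→173) → #bdd7ad
61%: (101 + 93.94 = 194.94→195, 161 + 57.34 = 218.34→218, 65 + 115.9 = 180.9→181) → #c3dab5
64%: (101 + 98.56 = 199.56→200, 161 + 60.16 = 221.16→221, 65 + 121.6 = 186.6→187) → #c8ddbb

#bdd7ad, #c3dab5, #c8ddbb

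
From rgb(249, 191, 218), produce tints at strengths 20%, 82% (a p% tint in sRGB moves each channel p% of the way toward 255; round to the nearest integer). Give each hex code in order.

20%: (249 + 1.2 = 250.2→250, 191 + 12.8 = 203.8→204, 218 + 7.4 = 225.4→225) → #facce1
82%: (249 + 4.92 = 253.92→254, 191 + 52.48 = 243.48→243, 218 + 30.34 = 248.34→248) → #fef3f8

#facce1, #fef3f8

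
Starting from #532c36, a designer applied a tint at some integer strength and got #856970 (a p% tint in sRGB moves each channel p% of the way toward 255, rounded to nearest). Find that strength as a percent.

29%

#532c36 is rgb(83, 44, 54); #856970 is rgb(133, 105, 112).
On the G channel (widest range): 105 ≈ 44 + (p/100)(255 − 44), so p ≈ 100×(105 − 44)/(255 − 44) = 6100/211 = 28.91.
p = 29 reproduces all three channels after rounding.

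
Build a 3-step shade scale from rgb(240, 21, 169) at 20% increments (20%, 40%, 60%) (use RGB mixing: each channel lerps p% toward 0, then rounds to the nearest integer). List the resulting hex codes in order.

#C01187, #900D65, #600844

20%: (240 − 48 = 192→192, 21 − 4.2 = 16.8→17, 169 − 33.8 = 135.2→135) → #C01187
40%: (240 − 96 = 144→144, 21 − 8.4 = 12.6→13, 169 − 67.6 = 101.4→101) → #900D65
60%: (240 − 144 = 96→96, 21 − 12.6 = 8.4→8, 169 − 101.4 = 67.6→68) → #600844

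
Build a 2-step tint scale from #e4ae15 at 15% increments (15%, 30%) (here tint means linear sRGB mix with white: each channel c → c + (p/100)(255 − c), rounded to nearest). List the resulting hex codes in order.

#e4ae15 is rgb(228, 174, 21).
15%: (228 + 4.05 = 232.05→232, 174 + 12.15 = 186.15→186, 21 + 35.1 = 56.1→56) → #e8ba38
30%: (228 + 8.1 = 236.1→236, 174 + 24.3 = 198.3→198, 21 + 70.2 = 91.2→91) → #ecc65b

#e8ba38, #ecc65b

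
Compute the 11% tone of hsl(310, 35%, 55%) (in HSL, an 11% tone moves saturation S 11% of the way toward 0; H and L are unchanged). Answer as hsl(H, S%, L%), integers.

S moves 11% from 35 toward 0: 35 − 3.85 = 31.15 → 31.
H and L are unchanged.

hsl(310, 31%, 55%)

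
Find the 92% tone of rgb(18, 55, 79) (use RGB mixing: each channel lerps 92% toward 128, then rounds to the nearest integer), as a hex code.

A 92% tone moves each channel 92% toward 128:
  R: 18 + 0.92×(128−18) = 18 + 101.2 = 119.2 → 119
  G: 55 + 67.16 = 122.16 → 122
  B: 79 + 45.08 = 124.08 → 124
rgb(119, 122, 124) = #777a7c.

#777a7c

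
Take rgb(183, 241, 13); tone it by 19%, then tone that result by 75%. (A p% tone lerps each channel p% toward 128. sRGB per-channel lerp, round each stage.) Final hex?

Per channel, c → c + 0.19(128 − c):
  R: 183 − 10.45 = 172.55 → 173
  G: 241 − 21.47 = 219.53 → 220
  B: 13 + 21.85 = 34.85 → 35
After the tone: rgb(173, 220, 35) = #ADDC23.
Lerp each channel 75% toward 128:
  R: 173 − 33.75 = 139.25 → 139
  G: 220 + 0.75×(128−220) = 220 − 69 = 151 → 151
  B: 35 + 0.75×(128−35) = 35 + 69.75 = 104.75 → 105
rgb(139, 151, 105) = #8B9769.

#8B9769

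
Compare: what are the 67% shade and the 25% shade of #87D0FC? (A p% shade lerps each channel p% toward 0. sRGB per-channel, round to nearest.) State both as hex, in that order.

#2D4553, #659CBD

#87D0FC is rgb(135, 208, 252).
67% shade:
  R: 135 − 90.45 = 44.55 → 45
  G: 208 + 0.67×(0−208) = 208 − 139.36 = 68.64 → 69
  B: 252 + 0.67×(0−252) = 252 − 168.84 = 83.16 → 83
  → #2D4553
25% shade:
  R: 135 − 33.75 = 101.25 → 101
  G: 208 − 52 = 156 → 156
  B: 252 + 0.25×(0−252) = 252 − 63 = 189 → 189
  → #659CBD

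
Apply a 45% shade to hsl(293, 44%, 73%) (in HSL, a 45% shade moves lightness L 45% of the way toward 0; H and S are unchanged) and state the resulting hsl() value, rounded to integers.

hsl(293, 44%, 40%)

L moves 45% from 73 toward 0: 73 − 32.85 = 40.15 → 40.
H and S are unchanged.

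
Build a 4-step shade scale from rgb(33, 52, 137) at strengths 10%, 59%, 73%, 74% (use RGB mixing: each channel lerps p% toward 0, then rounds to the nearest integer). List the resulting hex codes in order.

10%: (33 − 3.3 = 29.7→30, 52 − 5.2 = 46.8→47, 137 − 13.7 = 123.3→123) → #1E2F7B
59%: (33 − 19.47 = 13.53→14, 52 − 30.68 = 21.32→21, 137 − 80.83 = 56.17→56) → #0E1538
73%: (33 − 24.09 = 8.91→9, 52 − 37.96 = 14.04→14, 137 − 100.01 = 36.99→37) → #090E25
74%: (33 − 24.42 = 8.58→9, 52 − 38.48 = 13.52→14, 137 − 101.38 = 35.62→36) → #090E24

#1E2F7B, #0E1538, #090E25, #090E24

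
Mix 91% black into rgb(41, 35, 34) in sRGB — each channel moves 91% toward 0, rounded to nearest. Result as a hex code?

Lerp each channel 91% toward 0:
  R: 41 − 37.31 = 3.69 → 4
  G: 35 + 0.91×(0−35) = 35 − 31.85 = 3.15 → 3
  B: 34 + 0.91×(0−34) = 34 − 30.94 = 3.06 → 3
rgb(4, 3, 3) = #040303.

#040303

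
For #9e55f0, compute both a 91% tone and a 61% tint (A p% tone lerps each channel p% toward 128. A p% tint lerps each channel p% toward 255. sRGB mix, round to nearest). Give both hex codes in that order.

#9e55f0 is rgb(158, 85, 240).
91% tone:
  R: 158 + 0.91×(128−158) = 158 − 27.3 = 130.7 → 131
  G: 85 + 0.91×(128−85) = 85 + 39.13 = 124.13 → 124
  B: 240 − 101.92 = 138.08 → 138
  → #837c8a
61% tint:
  R: 158 + 59.17 = 217.17 → 217
  G: 85 + 0.61×(255−85) = 85 + 103.7 = 188.7 → 189
  B: 240 + 9.15 = 249.15 → 249
  → #d9bdf9

#837c8a, #d9bdf9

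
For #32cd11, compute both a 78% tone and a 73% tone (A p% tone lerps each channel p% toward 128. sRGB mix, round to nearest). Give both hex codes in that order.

#6f9168, #6b9562

#32cd11 is rgb(50, 205, 17).
78% tone:
  R: 50 + 0.78×(128−50) = 50 + 60.84 = 110.84 → 111
  G: 205 + 0.78×(128−205) = 205 − 60.06 = 144.94 → 145
  B: 17 + 0.78×(128−17) = 17 + 86.58 = 103.58 → 104
  → #6f9168
73% tone:
  R: 50 + 0.73×(128−50) = 50 + 56.94 = 106.94 → 107
  G: 205 + 0.73×(128−205) = 205 − 56.21 = 148.79 → 149
  B: 17 + 0.73×(128−17) = 17 + 81.03 = 98.03 → 98
  → #6b9562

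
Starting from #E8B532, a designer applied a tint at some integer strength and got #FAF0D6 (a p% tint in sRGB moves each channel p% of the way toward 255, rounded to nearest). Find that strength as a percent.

80%

#E8B532 is rgb(232, 181, 50); #FAF0D6 is rgb(250, 240, 214).
On the B channel (widest range): 214 ≈ 50 + (p/100)(255 − 50), so p ≈ 100×(214 − 50)/(255 − 50) = 16400/205 = 80.00.
p = 80 reproduces all three channels after rounding.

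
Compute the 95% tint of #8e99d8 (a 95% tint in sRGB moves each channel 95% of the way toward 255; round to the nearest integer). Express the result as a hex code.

#8e99d8 is rgb(142, 153, 216).
A 95% tint moves each channel 95% toward 255:
  R: 142 + 0.95×(255−142) = 142 + 107.35 = 249.35 → 249
  G: 153 + 96.9 = 249.9 → 250
  B: 216 + 0.95×(255−216) = 216 + 37.05 = 253.05 → 253
rgb(249, 250, 253) = #f9fafd.

#f9fafd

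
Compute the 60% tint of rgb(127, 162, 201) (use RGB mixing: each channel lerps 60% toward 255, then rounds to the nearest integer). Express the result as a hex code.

#CCDAE9

A 60% tint moves each channel 60% toward 255:
  R: 127 + 0.6×(255−127) = 127 + 76.8 = 203.8 → 204
  G: 162 + 0.6×(255−162) = 162 + 55.8 = 217.8 → 218
  B: 201 + 0.6×(255−201) = 201 + 32.4 = 233.4 → 233
rgb(204, 218, 233) = #CCDAE9.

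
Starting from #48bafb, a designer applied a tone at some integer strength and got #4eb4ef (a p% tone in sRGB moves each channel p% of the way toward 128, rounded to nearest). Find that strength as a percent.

10%

#48bafb is rgb(72, 186, 251); #4eb4ef is rgb(78, 180, 239).
On the B channel (widest range): 239 ≈ 251 + (p/100)(128 − 251), so p ≈ 100×(239 − 251)/(128 − 251) = -1200/-123 = 9.76.
p = 10 reproduces all three channels after rounding.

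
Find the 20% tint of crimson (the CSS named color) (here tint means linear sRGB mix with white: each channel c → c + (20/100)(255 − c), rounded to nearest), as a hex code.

#E34363

CSS crimson is rgb(220, 20, 60).
A 20% tint moves each channel 20% toward 255:
  R: 220 + 0.2×(255−220) = 220 + 7 = 227 → 227
  G: 20 + 0.2×(255−20) = 20 + 47 = 67 → 67
  B: 60 + 39 = 99 → 99
rgb(227, 67, 99) = #E34363.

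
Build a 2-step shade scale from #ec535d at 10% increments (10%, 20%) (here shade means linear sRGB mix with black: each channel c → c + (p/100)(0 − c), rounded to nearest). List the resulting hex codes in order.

#ec535d is rgb(236, 83, 93).
10%: (236 − 23.6 = 212.4→212, 83 − 8.3 = 74.7→75, 93 − 9.3 = 83.7→84) → #d44b54
20%: (236 − 47.2 = 188.8→189, 83 − 16.6 = 66.4→66, 93 − 18.6 = 74.4→74) → #bd424a

#d44b54, #bd424a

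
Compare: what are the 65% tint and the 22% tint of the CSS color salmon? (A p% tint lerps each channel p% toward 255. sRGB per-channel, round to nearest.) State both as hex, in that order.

#FDD3CE, #FB9C91

CSS salmon is rgb(250, 128, 114).
65% tint:
  R: 250 + 0.65×(255−250) = 250 + 3.25 = 253.25 → 253
  G: 128 + 0.65×(255−128) = 128 + 82.55 = 210.55 → 211
  B: 114 + 91.65 = 205.65 → 206
  → #FDD3CE
22% tint:
  R: 250 + 0.22×(255−250) = 250 + 1.1 = 251.1 → 251
  G: 128 + 0.22×(255−128) = 128 + 27.94 = 155.94 → 156
  B: 114 + 31.02 = 145.02 → 145
  → #FB9C91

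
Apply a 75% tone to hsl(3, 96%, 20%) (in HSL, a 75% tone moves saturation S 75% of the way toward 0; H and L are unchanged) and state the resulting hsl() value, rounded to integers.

hsl(3, 24%, 20%)

S moves 75% from 96 toward 0: 96 − 72 = 24 → 24.
H and L are unchanged.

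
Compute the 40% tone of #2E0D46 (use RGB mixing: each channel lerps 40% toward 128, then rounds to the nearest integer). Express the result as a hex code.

#2E0D46 is rgb(46, 13, 70).
Per channel, c → c + 0.4(128 − c):
  R: 46 + 0.4×(128−46) = 46 + 32.8 = 78.8 → 79
  G: 13 + 0.4×(128−13) = 13 + 46 = 59 → 59
  B: 70 + 0.4×(128−70) = 70 + 23.2 = 93.2 → 93
rgb(79, 59, 93) = #4F3B5D.

#4F3B5D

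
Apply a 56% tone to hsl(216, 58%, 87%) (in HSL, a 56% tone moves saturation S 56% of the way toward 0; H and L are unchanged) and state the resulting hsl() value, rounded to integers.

S moves 56% from 58 toward 0: 58 − 32.48 = 25.52 → 26.
H and L are unchanged.

hsl(216, 26%, 87%)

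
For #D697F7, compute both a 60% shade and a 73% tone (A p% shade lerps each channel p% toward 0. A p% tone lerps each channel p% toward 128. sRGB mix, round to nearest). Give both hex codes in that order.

#563C63, #9786A0

#D697F7 is rgb(214, 151, 247).
60% shade:
  R: 214 − 128.4 = 85.6 → 86
  G: 151 + 0.6×(0−151) = 151 − 90.6 = 60.4 → 60
  B: 247 + 0.6×(0−247) = 247 − 148.2 = 98.8 → 99
  → #563C63
73% tone:
  R: 214 − 62.78 = 151.22 → 151
  G: 151 − 16.79 = 134.21 → 134
  B: 247 − 86.87 = 160.13 → 160
  → #9786A0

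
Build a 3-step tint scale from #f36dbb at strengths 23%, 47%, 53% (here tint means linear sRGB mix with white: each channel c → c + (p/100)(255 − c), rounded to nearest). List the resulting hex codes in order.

#f36dbb is rgb(243, 109, 187).
23%: (243 + 2.76 = 245.76→246, 109 + 33.58 = 142.58→143, 187 + 15.64 = 202.64→203) → #f68fcb
47%: (243 + 5.64 = 248.64→249, 109 + 68.62 = 177.62→178, 187 + 31.96 = 218.96→219) → #f9b2db
53%: (243 + 6.36 = 249.36→249, 109 + 77.38 = 186.38→186, 187 + 36.04 = 223.04→223) → #f9badf

#f68fcb, #f9b2db, #f9badf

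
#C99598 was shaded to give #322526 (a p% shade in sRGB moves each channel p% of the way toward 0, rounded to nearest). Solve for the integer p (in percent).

#C99598 is rgb(201, 149, 152); #322526 is rgb(50, 37, 38).
On the R channel (widest range): 50 ≈ 201 + (p/100)(0 − 201), so p ≈ 100×(50 − 201)/(0 − 201) = -15100/-201 = 75.12.
p = 75 reproduces all three channels after rounding.

75%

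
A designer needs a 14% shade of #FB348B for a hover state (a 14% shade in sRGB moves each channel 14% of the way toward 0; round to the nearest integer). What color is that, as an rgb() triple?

#FB348B is rgb(251, 52, 139).
A 14% shade moves each channel 14% toward 0:
  R: 251 + 0.14×(0−251) = 251 − 35.14 = 215.86 → 216
  G: 52 − 7.28 = 44.72 → 45
  B: 139 + 0.14×(0−139) = 139 − 19.46 = 119.54 → 120

rgb(216, 45, 120)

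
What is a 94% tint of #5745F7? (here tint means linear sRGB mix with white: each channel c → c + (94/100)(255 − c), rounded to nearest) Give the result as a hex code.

#5745F7 is rgb(87, 69, 247).
Per channel, c → c + 0.94(255 − c):
  R: 87 + 0.94×(255−87) = 87 + 157.92 = 244.92 → 245
  G: 69 + 174.84 = 243.84 → 244
  B: 247 + 7.52 = 254.52 → 255
rgb(245, 244, 255) = #F5F4FF.

#F5F4FF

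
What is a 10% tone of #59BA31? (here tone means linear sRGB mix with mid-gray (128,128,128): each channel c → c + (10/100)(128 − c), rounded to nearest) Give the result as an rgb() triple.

#59BA31 is rgb(89, 186, 49).
Per channel, c → c + 0.1(128 − c):
  R: 89 + 0.1×(128−89) = 89 + 3.9 = 92.9 → 93
  G: 186 + 0.1×(128−186) = 186 − 5.8 = 180.2 → 180
  B: 49 + 0.1×(128−49) = 49 + 7.9 = 56.9 → 57

rgb(93, 180, 57)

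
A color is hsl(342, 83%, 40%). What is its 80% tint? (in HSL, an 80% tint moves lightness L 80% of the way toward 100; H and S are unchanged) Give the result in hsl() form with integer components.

hsl(342, 83%, 88%)

L moves 80% from 40 toward 100: 40 + 48 = 88 → 88.
H and S are unchanged.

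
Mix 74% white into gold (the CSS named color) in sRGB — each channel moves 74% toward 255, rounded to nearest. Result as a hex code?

#fff5bd

CSS gold is rgb(255, 215, 0).
Per channel, c → c + 0.74(255 − c):
  R: 255 + 0 = 255 → 255
  G: 215 + 29.6 = 244.6 → 245
  B: 0 + 188.7 = 188.7 → 189
rgb(255, 245, 189) = #fff5bd.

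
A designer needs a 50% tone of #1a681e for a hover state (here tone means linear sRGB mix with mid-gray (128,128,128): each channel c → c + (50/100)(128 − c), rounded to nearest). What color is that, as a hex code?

#4d744f

#1a681e is rgb(26, 104, 30).
Per channel, c → c + 0.5(128 − c):
  R: 26 + 0.5×(128−26) = 26 + 51 = 77 → 77
  G: 104 + 0.5×(128−104) = 104 + 12 = 116 → 116
  B: 30 + 49 = 79 → 79
rgb(77, 116, 79) = #4d744f.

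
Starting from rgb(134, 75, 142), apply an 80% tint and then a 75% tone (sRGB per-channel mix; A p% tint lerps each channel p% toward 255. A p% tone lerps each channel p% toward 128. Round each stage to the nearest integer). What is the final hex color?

#9A979A

Per channel, c → c + 0.8(255 − c):
  R: 134 + 0.8×(255−134) = 134 + 96.8 = 230.8 → 231
  G: 75 + 144 = 219 → 219
  B: 142 + 90.4 = 232.4 → 232
After the tint: rgb(231, 219, 232) = #E7DBE8.
A 75% tone moves each channel 75% toward 128:
  R: 231 + 0.75×(128−231) = 231 − 77.25 = 153.75 → 154
  G: 219 + 0.75×(128−219) = 219 − 68.25 = 150.75 → 151
  B: 232 + 0.75×(128−232) = 232 − 78 = 154 → 154
rgb(154, 151, 154) = #9A979A.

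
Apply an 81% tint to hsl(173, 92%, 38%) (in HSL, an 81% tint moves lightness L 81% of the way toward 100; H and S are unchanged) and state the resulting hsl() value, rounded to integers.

L moves 81% from 38 toward 100: 38 + 50.22 = 88.22 → 88.
H and S are unchanged.

hsl(173, 92%, 88%)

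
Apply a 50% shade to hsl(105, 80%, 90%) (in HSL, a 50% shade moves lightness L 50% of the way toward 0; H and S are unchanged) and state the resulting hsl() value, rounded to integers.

hsl(105, 80%, 45%)

L moves 50% from 90 toward 0: 90 − 45 = 45 → 45.
H and S are unchanged.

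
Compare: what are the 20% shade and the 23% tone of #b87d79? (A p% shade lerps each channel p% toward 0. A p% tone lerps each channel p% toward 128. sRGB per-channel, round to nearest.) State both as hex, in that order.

#936461, #ab7e7b

#b87d79 is rgb(184, 125, 121).
20% shade:
  R: 184 + 0.2×(0−184) = 184 − 36.8 = 147.2 → 147
  G: 125 − 25 = 100 → 100
  B: 121 + 0.2×(0−121) = 121 − 24.2 = 96.8 → 97
  → #936461
23% tone:
  R: 184 − 12.88 = 171.12 → 171
  G: 125 + 0.23×(128−125) = 125 + 0.69 = 125.69 → 126
  B: 121 + 0.23×(128−121) = 121 + 1.61 = 122.61 → 123
  → #ab7e7b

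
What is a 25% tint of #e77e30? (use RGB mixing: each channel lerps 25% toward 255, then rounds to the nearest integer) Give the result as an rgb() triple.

rgb(237, 158, 100)

#e77e30 is rgb(231, 126, 48).
Lerp each channel 25% toward 255:
  R: 231 + 6 = 237 → 237
  G: 126 + 0.25×(255−126) = 126 + 32.25 = 158.25 → 158
  B: 48 + 51.75 = 99.75 → 100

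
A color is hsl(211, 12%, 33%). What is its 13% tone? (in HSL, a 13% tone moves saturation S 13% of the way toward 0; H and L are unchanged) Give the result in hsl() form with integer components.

hsl(211, 10%, 33%)

S moves 13% from 12 toward 0: 12 − 1.56 = 10.44 → 10.
H and L are unchanged.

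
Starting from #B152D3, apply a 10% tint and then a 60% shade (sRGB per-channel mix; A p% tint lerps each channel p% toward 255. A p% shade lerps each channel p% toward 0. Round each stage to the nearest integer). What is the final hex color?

#B152D3 is rgb(177, 82, 211).
Lerp each channel 10% toward 255:
  R: 177 + 7.8 = 184.8 → 185
  G: 82 + 17.3 = 99.3 → 99
  B: 211 + 4.4 = 215.4 → 215
After the tint: rgb(185, 99, 215) = #B963D7.
Per channel, c → c + 0.6(0 − c):
  R: 185 + 0.6×(0−185) = 185 − 111 = 74 → 74
  G: 99 + 0.6×(0−99) = 99 − 59.4 = 39.6 → 40
  B: 215 + 0.6×(0−215) = 215 − 129 = 86 → 86
rgb(74, 40, 86) = #4A2856.

#4A2856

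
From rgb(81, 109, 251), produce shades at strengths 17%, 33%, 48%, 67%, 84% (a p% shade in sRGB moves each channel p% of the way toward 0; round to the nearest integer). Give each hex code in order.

17%: (81 − 13.77 = 67.23→67, 109 − 18.53 = 90.47→90, 251 − 42.67 = 208.33→208) → #435AD0
33%: (81 − 26.73 = 54.27→54, 109 − 35.97 = 73.03→73, 251 − 82.83 = 168.17→168) → #3649A8
48%: (81 − 38.88 = 42.12→42, 109 − 52.32 = 56.68→57, 251 − 120.48 = 130.52→131) → #2A3983
67%: (81 − 54.27 = 26.73→27, 109 − 73.03 = 35.97→36, 251 − 168.17 = 82.83→83) → #1B2453
84%: (81 − 68.04 = 12.96→13, 109 − 91.56 = 17.44→17, 251 − 210.84 = 40.16→40) → #0D1128

#435AD0, #3649A8, #2A3983, #1B2453, #0D1128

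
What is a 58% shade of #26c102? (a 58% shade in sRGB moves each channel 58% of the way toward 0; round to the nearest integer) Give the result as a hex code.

#105101

#26c102 is rgb(38, 193, 2).
Per channel, c → c + 0.58(0 − c):
  R: 38 − 22.04 = 15.96 → 16
  G: 193 + 0.58×(0−193) = 193 − 111.94 = 81.06 → 81
  B: 2 − 1.16 = 0.84 → 1
rgb(16, 81, 1) = #105101.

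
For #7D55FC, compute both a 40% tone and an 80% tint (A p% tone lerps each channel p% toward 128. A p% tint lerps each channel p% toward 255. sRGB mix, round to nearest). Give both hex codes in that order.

#7D55FC is rgb(125, 85, 252).
40% tone:
  R: 125 + 0.4×(128−125) = 125 + 1.2 = 126.2 → 126
  G: 85 + 17.2 = 102.2 → 102
  B: 252 − 49.6 = 202.4 → 202
  → #7E66CA
80% tint:
  R: 125 + 104 = 229 → 229
  G: 85 + 0.8×(255−85) = 85 + 136 = 221 → 221
  B: 252 + 0.8×(255−252) = 252 + 2.4 = 254.4 → 254
  → #E5DDFE

#7E66CA, #E5DDFE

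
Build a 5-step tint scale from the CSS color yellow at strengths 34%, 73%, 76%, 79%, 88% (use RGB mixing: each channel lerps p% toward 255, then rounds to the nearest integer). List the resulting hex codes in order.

CSS yellow is rgb(255, 255, 0).
34%: (255→255, 255→255, 0 + 86.7 = 86.7→87) → #FFFF57
73%: (255→255, 255→255, 0 + 186.15 = 186.15→186) → #FFFFBA
76%: (255→255, 255→255, 0 + 193.8 = 193.8→194) → #FFFFC2
79%: (255→255, 255→255, 0 + 201.45 = 201.45→201) → #FFFFC9
88%: (255→255, 255→255, 0 + 224.4 = 224.4→224) → #FFFFE0

#FFFF57, #FFFFBA, #FFFFC2, #FFFFC9, #FFFFE0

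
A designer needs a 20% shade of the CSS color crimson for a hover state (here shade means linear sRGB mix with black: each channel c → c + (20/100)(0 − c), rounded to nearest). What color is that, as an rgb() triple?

rgb(176, 16, 48)

CSS crimson is rgb(220, 20, 60).
Lerp each channel 20% toward 0:
  R: 220 + 0.2×(0−220) = 220 − 44 = 176 → 176
  G: 20 + 0.2×(0−20) = 20 − 4 = 16 → 16
  B: 60 + 0.2×(0−60) = 60 − 12 = 48 → 48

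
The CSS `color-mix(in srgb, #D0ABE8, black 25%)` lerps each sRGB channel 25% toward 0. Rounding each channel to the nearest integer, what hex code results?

#D0ABE8 is rgb(208, 171, 232).
Lerp each channel 25% toward 0:
  R: 208 − 52 = 156 → 156
  G: 171 − 42.75 = 128.25 → 128
  B: 232 + 0.25×(0−232) = 232 − 58 = 174 → 174
rgb(156, 128, 174) = #9C80AE.

#9C80AE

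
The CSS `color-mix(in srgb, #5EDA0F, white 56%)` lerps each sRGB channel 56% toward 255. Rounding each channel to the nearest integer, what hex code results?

#B8EF95

#5EDA0F is rgb(94, 218, 15).
Lerp each channel 56% toward 255:
  R: 94 + 0.56×(255−94) = 94 + 90.16 = 184.16 → 184
  G: 218 + 0.56×(255−218) = 218 + 20.72 = 238.72 → 239
  B: 15 + 0.56×(255−15) = 15 + 134.4 = 149.4 → 149
rgb(184, 239, 149) = #B8EF95.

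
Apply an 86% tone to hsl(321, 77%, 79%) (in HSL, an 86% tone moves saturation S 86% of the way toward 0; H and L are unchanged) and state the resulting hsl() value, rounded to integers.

S moves 86% from 77 toward 0: 77 − 66.22 = 10.78 → 11.
H and L are unchanged.

hsl(321, 11%, 79%)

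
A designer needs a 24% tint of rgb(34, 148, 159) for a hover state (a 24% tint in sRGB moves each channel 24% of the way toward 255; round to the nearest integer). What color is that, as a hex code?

#57AEB6

Lerp each channel 24% toward 255:
  R: 34 + 53.04 = 87.04 → 87
  G: 148 + 25.68 = 173.68 → 174
  B: 159 + 0.24×(255−159) = 159 + 23.04 = 182.04 → 182
rgb(87, 174, 182) = #57AEB6.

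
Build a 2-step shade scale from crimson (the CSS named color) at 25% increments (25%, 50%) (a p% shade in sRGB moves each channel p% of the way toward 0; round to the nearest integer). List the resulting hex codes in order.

CSS crimson is rgb(220, 20, 60).
25%: (220 − 55 = 165→165, 20 − 5 = 15→15, 60 − 15 = 45→45) → #a50f2d
50%: (220 − 110 = 110→110, 20 − 10 = 10→10, 60 − 30 = 30→30) → #6e0a1e

#a50f2d, #6e0a1e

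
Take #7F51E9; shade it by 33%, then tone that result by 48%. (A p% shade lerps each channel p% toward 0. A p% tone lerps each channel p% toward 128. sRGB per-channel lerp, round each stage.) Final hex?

#6A5A8F

#7F51E9 is rgb(127, 81, 233).
Lerp each channel 33% toward 0:
  R: 127 + 0.33×(0−127) = 127 − 41.91 = 85.09 → 85
  G: 81 + 0.33×(0−81) = 81 − 26.73 = 54.27 → 54
  B: 233 − 76.89 = 156.11 → 156
After the shade: rgb(85, 54, 156) = #55369C.
Per channel, c → c + 0.48(128 − c):
  R: 85 + 0.48×(128−85) = 85 + 20.64 = 105.64 → 106
  G: 54 + 0.48×(128−54) = 54 + 35.52 = 89.52 → 90
  B: 156 + 0.48×(128−156) = 156 − 13.44 = 142.56 → 143
rgb(106, 90, 143) = #6A5A8F.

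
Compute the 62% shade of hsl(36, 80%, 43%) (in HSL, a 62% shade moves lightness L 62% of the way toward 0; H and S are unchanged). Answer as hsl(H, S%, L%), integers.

L moves 62% from 43 toward 0: 43 − 26.66 = 16.34 → 16.
H and S are unchanged.

hsl(36, 80%, 16%)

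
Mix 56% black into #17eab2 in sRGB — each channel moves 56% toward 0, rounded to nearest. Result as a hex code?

#17eab2 is rgb(23, 234, 178).
A 56% shade moves each channel 56% toward 0:
  R: 23 + 0.56×(0−23) = 23 − 12.88 = 10.12 → 10
  G: 234 + 0.56×(0−234) = 234 − 131.04 = 102.96 → 103
  B: 178 − 99.68 = 78.32 → 78
rgb(10, 103, 78) = #0a674e.

#0a674e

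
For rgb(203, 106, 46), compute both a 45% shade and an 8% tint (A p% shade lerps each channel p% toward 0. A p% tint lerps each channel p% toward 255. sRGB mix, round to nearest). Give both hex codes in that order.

#703A19, #CF763F

45% shade:
  R: 203 + 0.45×(0−203) = 203 − 91.35 = 111.65 → 112
  G: 106 − 47.7 = 58.3 → 58
  B: 46 + 0.45×(0−46) = 46 − 20.7 = 25.3 → 25
  → #703A19
8% tint:
  R: 203 + 4.16 = 207.16 → 207
  G: 106 + 0.08×(255−106) = 106 + 11.92 = 117.92 → 118
  B: 46 + 0.08×(255−46) = 46 + 16.72 = 62.72 → 63
  → #CF763F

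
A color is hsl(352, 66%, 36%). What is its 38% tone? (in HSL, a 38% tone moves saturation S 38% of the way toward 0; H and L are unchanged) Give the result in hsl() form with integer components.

hsl(352, 41%, 36%)

S moves 38% from 66 toward 0: 66 − 25.08 = 40.92 → 41.
H and L are unchanged.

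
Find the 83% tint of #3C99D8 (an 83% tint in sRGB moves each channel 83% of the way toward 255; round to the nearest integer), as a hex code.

#3C99D8 is rgb(60, 153, 216).
Per channel, c → c + 0.83(255 − c):
  R: 60 + 161.85 = 221.85 → 222
  G: 153 + 84.66 = 237.66 → 238
  B: 216 + 0.83×(255−216) = 216 + 32.37 = 248.37 → 248
rgb(222, 238, 248) = #DEEEF8.

#DEEEF8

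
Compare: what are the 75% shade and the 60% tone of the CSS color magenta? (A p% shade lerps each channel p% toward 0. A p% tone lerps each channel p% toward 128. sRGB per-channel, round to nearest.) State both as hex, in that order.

CSS magenta is rgb(255, 0, 255).
75% shade:
  R: 255 − 191.25 = 63.75 → 64
  G: 0 + 0 = 0 → 0
  B: 255 − 191.25 = 63.75 → 64
  → #400040
60% tone:
  R: 255 + 0.6×(128−255) = 255 − 76.2 = 178.8 → 179
  G: 0 + 0.6×(128−0) = 0 + 76.8 = 76.8 → 77
  B: 255 + 0.6×(128−255) = 255 − 76.2 = 178.8 → 179
  → #B34DB3

#400040, #B34DB3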